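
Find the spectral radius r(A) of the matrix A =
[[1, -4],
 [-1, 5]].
r(A) = (6 + sqrt(32))/2 ≈ 5.8284

The eigenvalues of A are the roots of its characteristic polynomial. With M = A (coefficients from the trace and determinant):
  p(λ) = det(λ I - M) = λ^2 - 6λ + 1.
For λ^2 - 6λ + 1 the discriminant is 32. It is nonnegative but not a perfect square, so the roots are real and irrational: λ = (6 ± sqrt(32))/2 ≈ 5.8284, 0.1716.
Thus the eigenvalues (to 4 decimals) are 5.8284 (modulus 5.8284); 0.1716 (modulus 0.1716). The spectral radius is the largest modulus: r(A) = (6 + sqrt(32))/2 ≈ 5.8284. (Cross-check: r(A) ≤ ||A||_2 ≈ 6.5557; equality holds whenever A is normal, though it can also hold for some non-normal A.)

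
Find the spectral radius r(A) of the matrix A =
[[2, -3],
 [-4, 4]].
r(A) = (6 + sqrt(52))/2 ≈ 6.6056

The eigenvalues of A are the roots of its characteristic polynomial. With M = A (coefficients from the trace and determinant):
  p(λ) = det(λ I - M) = λ^2 - 6λ - 4.
For λ^2 - 6λ - 4 the discriminant is 52. It is nonnegative but not a perfect square, so the roots are real and irrational: λ = (6 ± sqrt(52))/2 ≈ 6.6056, -0.6056.
Thus the eigenvalues (to 4 decimals) are 6.6056 (modulus 6.6056); -0.6056 (modulus 0.6056). The spectral radius is the largest modulus: r(A) = (6 + sqrt(52))/2 ≈ 6.6056. (Cross-check: r(A) ≤ ||A||_2 ≈ 6.6814; equality holds whenever A is normal, though it can also hold for some non-normal A.)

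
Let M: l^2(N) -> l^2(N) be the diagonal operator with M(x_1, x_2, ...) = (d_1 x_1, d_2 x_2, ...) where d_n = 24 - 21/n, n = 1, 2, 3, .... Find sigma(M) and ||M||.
sigma(M) = {24 - 21/n : n ≥ 1} ∪ {24}; ||M|| = 24

A bounded diagonal operator on l^2 with diagonal entries d_n has spectrum equal to the closure of {d_n : n ≥ 1}: every d_n is an eigenvalue (with eigenvector e_n), so {d_n} ⊂ sigma(M); the spectrum is closed, so its closure is too; and for lambda not in the closure, (M - lambda I) has bounded inverse (the diagonal entries 1/(d_n - lambda) are bounded). For our sequence d_n = 24 - 21/n, n = 1, 2, 3, ...:
  - {d_n} = {24 - 21/n : n ≥ 1}; the only limit point is 24
  - closure = {24 - 21/n : n ≥ 1} ∪ {24}
For the norm: a diagonal operator has ||M|| = sup_n |d_n|. Here d_n = 24 - 21/n increases monotonically from d_1 = 3 toward 24, with all terms in [3, 24); so sup_n |d_n| = 24 (the supremum is the limit, not attained). So ||M|| = 24.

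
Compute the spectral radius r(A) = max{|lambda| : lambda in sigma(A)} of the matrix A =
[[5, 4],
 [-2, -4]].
r(A) = 4

The eigenvalues of A are the roots of its characteristic polynomial. With M = A (coefficients from the trace and determinant):
  p(λ) = det(λ I - M) = λ^2 - λ - 12.
For λ^2 - λ - 12 the discriminant is 49. It is a perfect square (7^2), so the roots are rational: λ = (1 ± 7)/2 = 4, -3.
Thus the eigenvalues (to 4 decimals) are 4 (modulus 4); -3 (modulus 3). The spectral radius is the largest modulus: r(A) = 4. (Cross-check: r(A) ≤ ||A||_2 ≈ 7.6512; equality holds whenever A is normal, though it can also hold for some non-normal A.)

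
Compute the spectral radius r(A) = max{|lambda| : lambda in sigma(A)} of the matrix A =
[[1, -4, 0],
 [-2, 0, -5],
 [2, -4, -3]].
r(A) ≈ 5.9618

The eigenvalues of A are the roots of its characteristic polynomial. With M = A (coefficients from the trace, the sum of principal 2x2 minors, and det A):
  p(λ) = det(λ I - M) = λ^3 + 2λ^2 - 31λ - 44.
No integer candidate from the rational root theorem (±divisors of 44) is a root, so the roots are irrational. The cubic discriminant is Δ = 121248 > 0, so there are three distinct real roots. p(-6) = -2 and p(-5) = 36 have opposite signs, so a root lies in (-6, -5); Newton's method refines it to λ ≈ -5.9618. p(-2) = 18 and p(-1) = -12 have opposite signs, so a root lies in (-2, -1); Newton's method refines it to λ ≈ -1.3813. p(5) = -24 and p(6) = 58 have opposite signs, so a root lies in (5, 6); Newton's method refines it to λ ≈ 5.3431. Check (Vieta): the three roots sum to -2, matching tr M = -2.
Thus the eigenvalues (to 4 decimals) are -5.9618 (modulus 5.9618); -1.3813 (modulus 1.3813); 5.3431 (modulus 5.3431). The spectral radius is the largest modulus: r(A) ≈ 5.9618. (Cross-check: r(A) ≤ ||A||_2 ≈ 6.7744; equality holds whenever A is normal, though it can also hold for some non-normal A.)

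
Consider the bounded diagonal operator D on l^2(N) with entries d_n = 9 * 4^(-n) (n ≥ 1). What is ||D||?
||D|| = 9/4 (attained at n = 1)

For D diagonal, ||D|| = sup_n |d_n|. The sequence d_n = 9 * 4^(-n) is positive and strictly decreasing (ratio 4^(-1) < 1), so the supremum is d_1 = 9/4. Hence ||D|| = 9/4.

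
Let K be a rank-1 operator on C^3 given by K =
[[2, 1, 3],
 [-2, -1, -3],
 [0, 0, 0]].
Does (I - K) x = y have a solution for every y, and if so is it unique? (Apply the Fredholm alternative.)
(I - K) is singular (det(I - K) = 0, i.e. 1 ∈ sigma(K)). (I - K) x = y is solvable iff y ⊥ ker((I - K)^*) = span{(-2, -1, -3)}, i.e. iff -2y_1 - y_2 - 3y_3 = 0. When solvable, the solutions are x = y + c·(-1, 1, 0), c arbitrary (ker(I - K) = span{(-1, 1, 0)}, dimension 1).

K has rank 1, so it is an outer product K = u v^T: every row of K is a multiple of one row vector. Reading off the entries, u = (-1, 1, 0) and v = (-2, -1, -3) (row i of K equals u_i·v^T). A rank-one matrix u v^T satisfies K u = u (v·u) and kills the (2)-dimensional subspace v^⊥, so its characteristic polynomial is lambda^2 (lambda - v·u) with v·u = tr K = 1. Hence the eigenvalues of I - K are 1 (multiplicity 2) and 1 - (1) = 0, so det(I - K) = 0. (Direct check: I - K =
[[-1, -1, -3],
 [2, 2, 3],
 [0, 0, 1]]
has determinant 0.) So 1 is an eigenvalue of K and (I - K) is not invertible. The finite-dimensional Fredholm alternative says: either (I - K) is invertible, or ker(I - K) ≠ {0} and then range(I - K) = ker((I - K)^*)^⊥, with dim ker(I - K) = dim ker((I - K)^*). We are in the second case, so we need both kernels. Kernel of I - K: (I - K) u = u - u (v·u) = u - u = 0, so ker(I - K) = span{u} = span{(-1, 1, 0)} (it is exactly 1-dimensional because rank(I - K) = 2). Kernel of the adjoint: K is real, so (I - K)^* = I - K^T = I - v u^T, and (I - v u^T) v = v - v (u·v) = 0; hence ker((I - K)^*) = span{v} = span{(-2, -1, -3)}. Therefore (I - K) x = y is solvable iff <y, v> = 0, i.e. iff -2y_1 - y_2 - 3y_3 = 0. When this holds, K y = u (v·y) = 0, so (I - K) y = y and x = y is a particular solution; the full solution set is the line x = y + c·u = y + c·(-1, 1, 0), c ∈ C.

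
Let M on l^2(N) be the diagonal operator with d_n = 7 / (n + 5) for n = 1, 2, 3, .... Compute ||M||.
||M|| = 7/6 (attained at n = 1)

For M diagonal, ||M|| = sup_n |d_n| = sup_n 7/(n + 5). This is positive and strictly decreasing in n, so the supremum is attained at n = 1: d_1 = 7/(1 + 5) = 7/6. Hence ||M|| = 7/6.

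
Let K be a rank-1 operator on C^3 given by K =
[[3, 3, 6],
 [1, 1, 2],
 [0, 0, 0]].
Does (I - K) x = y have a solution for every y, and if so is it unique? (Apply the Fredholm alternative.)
(I - K) is invertible (det(I - K) = -3 ≠ 0), so for every y in C^3 the equation (I - K) x = y has a unique solution.

K has rank 1, so it is an outer product K = u v^T: every row of K is a multiple of one row vector. Reading off the entries, u = (3, 1, 0) and v = (1, 1, 2) (row i of K equals u_i·v^T). A rank-one matrix u v^T satisfies K u = u (v·u) and kills the (2)-dimensional subspace v^⊥, so its characteristic polynomial is lambda^2 (lambda - v·u) with v·u = tr K = 4. Hence the eigenvalues of I - K are 1 (multiplicity 2) and 1 - (4) = -3, so det(I - K) = -3. (Direct check: I - K =
[[-2, -3, -6],
 [-1, 0, -2],
 [0, 0, 1]]
has determinant -3.) The finite-dimensional Fredholm alternative says: either (I - K) is invertible, or ker(I - K) ≠ {0} and then range(I - K) = ker((I - K)^*)^⊥, with dim ker(I - K) = dim ker((I - K)^*). Since det(I - K) ≠ 0, 1 is not an eigenvalue of K and ker(I - K) = {0}, so we are in the first case: for every y there is a unique x = (I - K)^(-1) y. Explicitly, by the Sherman–Morrison formula, (I - u v^T)^(-1) = I + u v^T/(1 - v·u), i.e. (I - K)^(-1) = I + K/(-3).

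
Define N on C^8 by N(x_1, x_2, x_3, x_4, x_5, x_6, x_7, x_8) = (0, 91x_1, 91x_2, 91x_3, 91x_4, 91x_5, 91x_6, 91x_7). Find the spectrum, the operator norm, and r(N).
sigma(N) = {0}; ||N|| = 91; r(N) = 0. (N is nilpotent with N^8 = 0.)

On C^8, N is a strictly lower-triangular matrix with 91 on the subdiagonal and zeros elsewhere, so its characteristic polynomial is lambda^8 and every eigenvalue is 0: sigma(N) = {0}. For the operator norm, N e_i = 91e_{i+1} for i = 1, ..., 7 and N e_8 = 0, so the singular values of N are 91 (with multiplicity 7) and 0; hence ||N|| = 91. The spectral radius r(N) = max|lambda| = 0. Note ||N|| > r(N) — characteristic of non-normal nilpotent operators. Indeed N^8 = 0.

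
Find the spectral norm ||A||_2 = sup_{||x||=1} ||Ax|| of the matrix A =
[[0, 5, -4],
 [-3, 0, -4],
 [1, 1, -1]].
||A||_2 ≈ 7.229 (= sqrt(largest eigenvalue of A^T A))

||A||_2 = sigma_max(A) = sqrt(lambda_max(A^T A)). Form the symmetric matrix M = A^T A =
[[10, 1, 11],
 [1, 26, -21],
 [11, -21, 33]].
Its characteristic polynomial (trace, sum of principal 2x2 minors, determinant of M give the coefficients) is
  p(λ) = det(λ I - M) = λ^3 - 69λ^2 + 885λ - 529.
No integer candidate from the rational root theorem (±divisors of 529) is a root, so the roots are irrational. The cubic discriminant is Δ = 835097904 > 0, so there are three distinct real roots. p(0) = -529 and p(1) = 288 have opposite signs, so a root lies in (0, 1); Newton's method refines it to λ ≈ 0.6282. p(16) = 63 and p(17) = -512 have opposite signs, so a root lies in (16, 17); Newton's method refines it to λ ≈ 16.113. p(52) = -477 and p(53) = 1432 have opposite signs, so a root lies in (52, 53); Newton's method refines it to λ ≈ 52.2587. Check (Vieta): the three roots sum to 69, matching tr M = 69.
So the eigenvalues of A^T A are ≈ 0.6282, 16.113, 52.2587 (all ≥ 0, as they must be for A^T A). The largest is λ_max ≈ 52.2587, hence ||A||_2 = sqrt(λ_max) ≈ 7.229.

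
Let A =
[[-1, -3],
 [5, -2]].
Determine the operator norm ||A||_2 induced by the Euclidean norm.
||A||_2 = sqrt((39 + sqrt(365))/2) ≈ 5.39 (= sqrt(largest eigenvalue of A^T A))

||A||_2 = sigma_max(A) = sqrt(lambda_max(A^T A)). Form the symmetric matrix M = A^T A =
[[26, -7],
 [-7, 13]].
Its characteristic polynomial (trace, determinant of M give the coefficients) is
  p(λ) = det(λ I - M) = λ^2 - 39λ + 289.
For λ^2 - 39λ + 289 the discriminant is 365. It is nonnegative but not a perfect square, so the roots are real and irrational: λ = (39 ± sqrt(365))/2 ≈ 29.0525, 9.9475.
So the eigenvalues of A^T A are ≈ 9.9475, 29.0525 (all ≥ 0, as they must be for A^T A). The largest is λ_max = (39 + sqrt(365))/2 ≈ 29.0525, hence ||A||_2 = sqrt(λ_max) = sqrt((39 + sqrt(365))/2) ≈ 5.39.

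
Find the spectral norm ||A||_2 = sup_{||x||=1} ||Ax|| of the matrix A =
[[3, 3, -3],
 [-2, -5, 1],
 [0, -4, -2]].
||A||_2 ≈ 7.7558 (= sqrt(largest eigenvalue of A^T A))

||A||_2 = sigma_max(A) = sqrt(lambda_max(A^T A)). Form the symmetric matrix M = A^T A =
[[13, 19, -11],
 [19, 50, -6],
 [-11, -6, 14]].
Its characteristic polynomial (trace, sum of principal 2x2 minors, determinant of M give the coefficients) is
  p(λ) = det(λ I - M) = λ^3 - 77λ^2 + 1014λ - 36.
No integer candidate from the rational root theorem (±divisors of 36) is a root, so the roots are irrational. The cubic discriminant is Δ = 1910629908 > 0, so there are three distinct real roots. p(0) = -36 and p(1) = 902 have opposite signs, so a root lies in (0, 1); Newton's method refines it to λ ≈ 0.0356. p(16) = 572 and p(17) = -138 have opposite signs, so a root lies in (16, 17); Newton's method refines it to λ ≈ 16.8115. p(60) = -396 and p(61) = 2282 have opposite signs, so a root lies in (60, 61); Newton's method refines it to λ ≈ 60.1529. Check (Vieta): the three roots sum to 77, matching tr M = 77.
So the eigenvalues of A^T A are ≈ 0.0356, 16.8115, 60.1529 (all ≥ 0, as they must be for A^T A). The largest is λ_max ≈ 60.1529, hence ||A||_2 = sqrt(λ_max) ≈ 7.7558.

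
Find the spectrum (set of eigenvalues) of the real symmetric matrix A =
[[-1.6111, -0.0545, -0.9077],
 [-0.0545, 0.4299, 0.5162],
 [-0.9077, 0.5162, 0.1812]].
sigma(A) ≈ {-2, 0, 1}

A is real symmetric, so its spectrum consists of real eigenvalues. Expanding the characteristic polynomial of the displayed matrix gives
  det(λ I - A) = p(λ) = λ^3 + (1)λ^2 + (-2)λ + (0).
Solving p(λ) = 0 yields eigenvalues ≈ -2, 0, 1. (A is shown rounded to 4 decimals, so these recover the underlying integer eigenvalues to within that precision.)
Verification: the trace of A = -1 equals the sum of eigenvalues -1, and det(A) ≈ 0.0001 matches the eigenvalue product 0.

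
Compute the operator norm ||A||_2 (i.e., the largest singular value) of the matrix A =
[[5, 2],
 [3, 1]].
||A||_2 = sqrt((39 + sqrt(1517))/2) ≈ 6.2429 (= sqrt(largest eigenvalue of A^T A))

||A||_2 = sigma_max(A) = sqrt(lambda_max(A^T A)). Form the symmetric matrix M = A^T A =
[[34, 13],
 [13, 5]].
Its characteristic polynomial (trace, determinant of M give the coefficients) is
  p(λ) = det(λ I - M) = λ^2 - 39λ + 1.
For λ^2 - 39λ + 1 the discriminant is 1517. It is nonnegative but not a perfect square, so the roots are real and irrational: λ = (39 ± sqrt(1517))/2 ≈ 38.9743, 0.0257.
So the eigenvalues of A^T A are ≈ 0.0257, 38.9743 (all ≥ 0, as they must be for A^T A). The largest is λ_max = (39 + sqrt(1517))/2 ≈ 38.9743, hence ||A||_2 = sqrt(λ_max) = sqrt((39 + sqrt(1517))/2) ≈ 6.2429.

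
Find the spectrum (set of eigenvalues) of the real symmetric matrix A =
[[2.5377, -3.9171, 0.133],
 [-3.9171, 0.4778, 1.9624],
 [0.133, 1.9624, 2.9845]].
sigma(A) ≈ {-3, 3, 6}

A is real symmetric, so its spectrum consists of real eigenvalues. Expanding the characteristic polynomial of the displayed matrix gives
  det(λ I - A) = p(λ) = λ^3 + (-6)λ^2 + (-9)λ + (54).
Solving p(λ) = 0 yields eigenvalues ≈ -3, 3, 6. (A is shown rounded to 4 decimals, so these recover the underlying integer eigenvalues to within that precision.)
Verification: the trace of A = 6 equals the sum of eigenvalues 6, and det(A) ≈ -54.0003 matches the eigenvalue product -54.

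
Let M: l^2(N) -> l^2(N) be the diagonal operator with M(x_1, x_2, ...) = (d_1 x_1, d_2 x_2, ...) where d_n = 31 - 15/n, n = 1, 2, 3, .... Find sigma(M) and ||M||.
sigma(M) = {31 - 15/n : n ≥ 1} ∪ {31}; ||M|| = 31

A bounded diagonal operator on l^2 with diagonal entries d_n has spectrum equal to the closure of {d_n : n ≥ 1}: every d_n is an eigenvalue (with eigenvector e_n), so {d_n} ⊂ sigma(M); the spectrum is closed, so its closure is too; and for lambda not in the closure, (M - lambda I) has bounded inverse (the diagonal entries 1/(d_n - lambda) are bounded). For our sequence d_n = 31 - 15/n, n = 1, 2, 3, ...:
  - {d_n} = {31 - 15/n : n ≥ 1}; the only limit point is 31
  - closure = {31 - 15/n : n ≥ 1} ∪ {31}
For the norm: a diagonal operator has ||M|| = sup_n |d_n|. Here d_n = 31 - 15/n increases monotonically from d_1 = 16 toward 31, with all terms in [16, 31); so sup_n |d_n| = 31 (the supremum is the limit, not attained). So ||M|| = 31.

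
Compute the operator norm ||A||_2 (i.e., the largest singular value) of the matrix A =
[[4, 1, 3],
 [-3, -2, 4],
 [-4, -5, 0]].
||A||_2 ≈ 8.1394 (= sqrt(largest eigenvalue of A^T A))

||A||_2 = sigma_max(A) = sqrt(lambda_max(A^T A)). Form the symmetric matrix M = A^T A =
[[41, 30, 0],
 [30, 30, -5],
 [0, -5, 25]].
Its characteristic polynomial (trace, sum of principal 2x2 minors, determinant of M give the coefficients) is
  p(λ) = det(λ I - M) = λ^3 - 96λ^2 + 2080λ - 7225.
No integer candidate from the rational root theorem (±divisors of 7225) is a root, so the roots are irrational. The cubic discriminant is Δ = 2866551125 > 0, so there are three distinct real roots. p(4) = -377 and p(5) = 900 have opposite signs, so a root lies in (4, 5); Newton's method refines it to λ ≈ 4.2821. p(25) = 400 and p(26) = -465 have opposite signs, so a root lies in (25, 26); Newton's method refines it to λ ≈ 25.468. p(66) = -625 and p(67) = 1954 have opposite signs, so a root lies in (66, 67); Newton's method refines it to λ ≈ 66.2498. Check (Vieta): the three roots sum to 96, matching tr M = 96.
So the eigenvalues of A^T A are ≈ 4.2821, 25.468, 66.2498 (all ≥ 0, as they must be for A^T A). The largest is λ_max ≈ 66.2498, hence ||A||_2 = sqrt(λ_max) ≈ 8.1394.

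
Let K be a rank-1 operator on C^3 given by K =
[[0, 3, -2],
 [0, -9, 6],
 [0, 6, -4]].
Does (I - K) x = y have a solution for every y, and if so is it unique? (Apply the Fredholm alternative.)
(I - K) is invertible (det(I - K) = 14 ≠ 0), so for every y in C^3 the equation (I - K) x = y has a unique solution.

K has rank 1, so it is an outer product K = u v^T: every row of K is a multiple of one row vector. Reading off the entries, u = (-1, 3, -2) and v = (0, -3, 2) (row i of K equals u_i·v^T). A rank-one matrix u v^T satisfies K u = u (v·u) and kills the (2)-dimensional subspace v^⊥, so its characteristic polynomial is lambda^2 (lambda - v·u) with v·u = tr K = -13. Hence the eigenvalues of I - K are 1 (multiplicity 2) and 1 - (-13) = 14, so det(I - K) = 14. (Direct check: I - K =
[[1, -3, 2],
 [0, 10, -6],
 [0, -6, 5]]
has determinant 14.) The finite-dimensional Fredholm alternative says: either (I - K) is invertible, or ker(I - K) ≠ {0} and then range(I - K) = ker((I - K)^*)^⊥, with dim ker(I - K) = dim ker((I - K)^*). Since det(I - K) ≠ 0, 1 is not an eigenvalue of K and ker(I - K) = {0}, so we are in the first case: for every y there is a unique x = (I - K)^(-1) y. Explicitly, by the Sherman–Morrison formula, (I - u v^T)^(-1) = I + u v^T/(1 - v·u), i.e. (I - K)^(-1) = I + K/(14).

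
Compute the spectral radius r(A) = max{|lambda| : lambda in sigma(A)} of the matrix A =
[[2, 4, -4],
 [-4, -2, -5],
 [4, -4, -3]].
r(A) = 7

The eigenvalues of A are the roots of its characteristic polynomial. With M = A (coefficients from the trace, the sum of principal 2x2 minors, and det A):
  p(λ) = det(λ I - M) = λ^3 + 3λ^2 + 8λ + 252.
By the rational root theorem any rational root is an integer divisor of 252. Testing λ = -7: p(-7) = -343 + 147 - 56 + 252 = 0, so λ = -7 is a root. Dividing out (λ + 7) leaves p(λ) = (λ + 7)(λ^2 - 4λ + 36). For λ^2 - 4λ + 36 the discriminant is -128. It is negative, so the roots are the complex-conjugate pair λ = 2 ± (sqrt(128)/2) i ≈ 2 ± 5.6569i. For a conjugate pair the product of the roots equals the constant term, so |λ|^2 = 36 and |λ| = sqrt(36) = 6.
Thus the eigenvalues (to 4 decimals) are 2 ± 5.6569i (modulus 6); -7 (modulus 7). The spectral radius is the largest modulus: r(A) = 7. (Cross-check: r(A) ≤ ||A||_2 ≈ 7.2263; equality holds whenever A is normal, though it can also hold for some non-normal A.)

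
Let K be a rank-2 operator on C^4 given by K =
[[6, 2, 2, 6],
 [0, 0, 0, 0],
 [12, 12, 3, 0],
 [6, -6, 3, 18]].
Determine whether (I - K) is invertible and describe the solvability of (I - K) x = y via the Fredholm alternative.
(I - K) is invertible (det(I - K) = 94 ≠ 0), so for every y in C^4 the equation (I - K) x = y has a unique solution.

K has rank 2 and factors as K = U V^T = u1 v1^T + u2 v2^T with u1 = (2, 0, 3, 3), v1 = (3, 1, 1, 3), u2 = (0, 0, 3, -3), v2 = (1, 3, 0, -3) (multiplying out reproduces the displayed K). The nonzero eigenvalues of U V^T coincide with those of the 2 x 2 matrix G = V^T U = [[v1·u1, v1·u2], [v2·u1, v2·u2]] = [[18, -6], [-7, 9]], and by the Sylvester determinant identity det(I_4 - U V^T) = det(I_2 - V^T U) = det([[-17, 6], [7, -8]]) = (-17)(-8) - (6)(7) = 94. (Direct check: I - K =
[[-5, -2, -2, -6],
 [0, 1, 0, 0],
 [-12, -12, -2, 0],
 [-6, 6, -3, -17]]
has determinant 94.) The finite-dimensional Fredholm alternative says: either (I - K) is invertible, or ker(I - K) ≠ {0} and then range(I - K) = ker((I - K)^*)^⊥, with dim ker(I - K) = dim ker((I - K)^*). Since det(I - K) ≠ 0, 1 is not an eigenvalue of K and ker(I - K) = {0}, so we are in the first case: for every y there is a unique x = (I - K)^(-1) y. (Explicitly, by the Woodbury identity, (I - U V^T)^(-1) = I + U (I_2 - G)^(-1) V^T.)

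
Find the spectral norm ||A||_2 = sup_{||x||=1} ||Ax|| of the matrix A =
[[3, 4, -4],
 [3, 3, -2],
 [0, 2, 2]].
||A||_2 ≈ 7.8767 (= sqrt(largest eigenvalue of A^T A))

||A||_2 = sigma_max(A) = sqrt(lambda_max(A^T A)). Form the symmetric matrix M = A^T A =
[[18, 21, -18],
 [21, 29, -18],
 [-18, -18, 24]].
Its characteristic polynomial (trace, sum of principal 2x2 minors, determinant of M give the coefficients) is
  p(λ) = det(λ I - M) = λ^3 - 71λ^2 + 561λ - 324.
No integer candidate from the rational root theorem (±divisors of 324) is a root, so the roots are irrational. The cubic discriminant is Δ = 645882021 > 0, so there are three distinct real roots. p(0) = -324 and p(1) = 167 have opposite signs, so a root lies in (0, 1); Newton's method refines it to λ ≈ 0.6268. p(8) = 132 and p(9) = -297 have opposite signs, so a root lies in (8, 9); Newton's method refines it to λ ≈ 8.3313. p(62) = -138 and p(63) = 3267 have opposite signs, so a root lies in (62, 63); Newton's method refines it to λ ≈ 62.0419. Check (Vieta): the three roots sum to 71, matching tr M = 71.
So the eigenvalues of A^T A are ≈ 0.6268, 8.3313, 62.0419 (all ≥ 0, as they must be for A^T A). The largest is λ_max ≈ 62.0419, hence ||A||_2 = sqrt(λ_max) ≈ 7.8767.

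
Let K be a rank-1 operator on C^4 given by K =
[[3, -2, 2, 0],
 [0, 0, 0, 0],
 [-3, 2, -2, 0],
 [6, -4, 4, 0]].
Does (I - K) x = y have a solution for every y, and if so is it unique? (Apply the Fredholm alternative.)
(I - K) is singular (det(I - K) = 0, i.e. 1 ∈ sigma(K)). (I - K) x = y is solvable iff y ⊥ ker((I - K)^*) = span{(3, -2, 2, 0)}, i.e. iff 3y_1 - 2y_2 + 2y_3 = 0. When solvable, the solutions are x = y + c·(1, 0, -1, 2), c arbitrary (ker(I - K) = span{(1, 0, -1, 2)}, dimension 1).

K has rank 1, so it is an outer product K = u v^T: every row of K is a multiple of one row vector. Reading off the entries, u = (1, 0, -1, 2) and v = (3, -2, 2, 0) (row i of K equals u_i·v^T). A rank-one matrix u v^T satisfies K u = u (v·u) and kills the (3)-dimensional subspace v^⊥, so its characteristic polynomial is lambda^3 (lambda - v·u) with v·u = tr K = 1. Hence the eigenvalues of I - K are 1 (multiplicity 3) and 1 - (1) = 0, so det(I - K) = 0. (Direct check: I - K =
[[-2, 2, -2, 0],
 [0, 1, 0, 0],
 [3, -2, 3, 0],
 [-6, 4, -4, 1]]
has determinant 0.) So 1 is an eigenvalue of K and (I - K) is not invertible. The finite-dimensional Fredholm alternative says: either (I - K) is invertible, or ker(I - K) ≠ {0} and then range(I - K) = ker((I - K)^*)^⊥, with dim ker(I - K) = dim ker((I - K)^*). We are in the second case, so we need both kernels. Kernel of I - K: (I - K) u = u - u (v·u) = u - u = 0, so ker(I - K) = span{u} = span{(1, 0, -1, 2)} (it is exactly 1-dimensional because rank(I - K) = 3). Kernel of the adjoint: K is real, so (I - K)^* = I - K^T = I - v u^T, and (I - v u^T) v = v - v (u·v) = 0; hence ker((I - K)^*) = span{v} = span{(3, -2, 2, 0)}. Therefore (I - K) x = y is solvable iff <y, v> = 0, i.e. iff 3y_1 - 2y_2 + 2y_3 = 0. When this holds, K y = u (v·y) = 0, so (I - K) y = y and x = y is a particular solution; the full solution set is the line x = y + c·u = y + c·(1, 0, -1, 2), c ∈ C.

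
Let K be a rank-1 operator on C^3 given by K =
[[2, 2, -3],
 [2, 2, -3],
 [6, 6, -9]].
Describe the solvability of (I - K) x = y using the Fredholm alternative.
(I - K) is invertible (det(I - K) = 6 ≠ 0), so for every y in C^3 the equation (I - K) x = y has a unique solution.

K has rank 1, so it is an outer product K = u v^T: every row of K is a multiple of one row vector. Reading off the entries, u = (1, 1, 3) and v = (2, 2, -3) (row i of K equals u_i·v^T). A rank-one matrix u v^T satisfies K u = u (v·u) and kills the (2)-dimensional subspace v^⊥, so its characteristic polynomial is lambda^2 (lambda - v·u) with v·u = tr K = -5. Hence the eigenvalues of I - K are 1 (multiplicity 2) and 1 - (-5) = 6, so det(I - K) = 6. (Direct check: I - K =
[[-1, -2, 3],
 [-2, -1, 3],
 [-6, -6, 10]]
has determinant 6.) The finite-dimensional Fredholm alternative says: either (I - K) is invertible, or ker(I - K) ≠ {0} and then range(I - K) = ker((I - K)^*)^⊥, with dim ker(I - K) = dim ker((I - K)^*). Since det(I - K) ≠ 0, 1 is not an eigenvalue of K and ker(I - K) = {0}, so we are in the first case: for every y there is a unique x = (I - K)^(-1) y. Explicitly, by the Sherman–Morrison formula, (I - u v^T)^(-1) = I + u v^T/(1 - v·u), i.e. (I - K)^(-1) = I + K/(6).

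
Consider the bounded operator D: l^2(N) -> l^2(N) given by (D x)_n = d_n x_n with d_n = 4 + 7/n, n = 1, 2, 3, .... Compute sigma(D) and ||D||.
sigma(D) = {4 + 7/n : n ≥ 1} ∪ {4}; ||D|| = 11

A bounded diagonal operator on l^2 with diagonal entries d_n has spectrum equal to the closure of {d_n : n ≥ 1}: every d_n is an eigenvalue (with eigenvector e_n), so {d_n} ⊂ sigma(D); the spectrum is closed, so its closure is too; and for lambda not in the closure, (D - lambda I) has bounded inverse (the diagonal entries 1/(d_n - lambda) are bounded). For our sequence d_n = 4 + 7/n, n = 1, 2, 3, ...:
  - {d_n} = {4 + 7/n : n ≥ 1}; the only limit point is 4
  - closure = {4 + 7/n : n ≥ 1} ∪ {4}
For the norm: a diagonal operator has ||D|| = sup_n |d_n|. Here d_n = 4 + 7/n is positive and decreasing, so sup_n |d_n| = d_1 = 4 + 7 = 11. So ||D|| = 11.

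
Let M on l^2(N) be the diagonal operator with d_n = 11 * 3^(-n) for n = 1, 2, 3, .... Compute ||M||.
||M|| = 11/3 (attained at n = 1)

For M diagonal, ||M|| = sup_n |d_n|. The sequence d_n = 11 * 3^(-n) is positive and strictly decreasing (ratio 3^(-1) < 1), so the supremum is d_1 = 11/3. Hence ||M|| = 11/3.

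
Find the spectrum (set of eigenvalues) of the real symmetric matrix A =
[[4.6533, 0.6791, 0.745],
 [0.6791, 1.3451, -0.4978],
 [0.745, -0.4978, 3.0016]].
sigma(A) ≈ {1, 3, 5}

A is real symmetric, so its spectrum consists of real eigenvalues. Expanding the characteristic polynomial of the displayed matrix gives
  det(λ I - A) = p(λ) = λ^3 + (-9)λ^2 + (23)λ + (-15).
Solving p(λ) = 0 yields eigenvalues ≈ 1, 3, 5. (A is shown rounded to 4 decimals, so these recover the underlying integer eigenvalues to within that precision.)
Verification: the trace of A = 9 equals the sum of eigenvalues 9, and det(A) ≈ 14.9998 matches the eigenvalue product 15.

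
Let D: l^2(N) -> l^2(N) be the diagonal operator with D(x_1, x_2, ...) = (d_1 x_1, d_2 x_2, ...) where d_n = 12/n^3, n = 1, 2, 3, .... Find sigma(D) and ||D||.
sigma(D) = {12/n^3 : n ≥ 1} ∪ {0}; ||D|| = 12

A bounded diagonal operator on l^2 with diagonal entries d_n has spectrum equal to the closure of {d_n : n ≥ 1}: every d_n is an eigenvalue (with eigenvector e_n), so {d_n} ⊂ sigma(D); the spectrum is closed, so its closure is too; and for lambda not in the closure, (D - lambda I) has bounded inverse (the diagonal entries 1/(d_n - lambda) are bounded). For our sequence d_n = 12/n^3, n = 1, 2, 3, ...:
  - {d_n} = {12/n^3 : n ≥ 1}; the only limit point is 0
  - closure = {12/n^3 : n ≥ 1} ∪ {0}
For the norm: a diagonal operator has ||D|| = sup_n |d_n|. Here d_n = 12/n^3 is positive and decreasing, so sup_n |d_n| = d_1 = 12. So ||D|| = 12.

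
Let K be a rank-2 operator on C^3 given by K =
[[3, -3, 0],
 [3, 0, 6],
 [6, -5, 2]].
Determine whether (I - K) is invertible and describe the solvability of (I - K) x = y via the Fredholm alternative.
(I - K) is invertible (det(I - K) = 41 ≠ 0), so for every y in C^3 the equation (I - K) x = y has a unique solution.

K has rank 2 and factors as K = U V^T = u1 v1^T + u2 v2^T with u1 = (-1, 2, -1), v1 = (0, 1, 2), u2 = (-1, -1, -2), v2 = (-3, 2, -2) (multiplying out reproduces the displayed K). The nonzero eigenvalues of U V^T coincide with those of the 2 x 2 matrix G = V^T U = [[v1·u1, v1·u2], [v2·u1, v2·u2]] = [[0, -5], [9, 5]], and by the Sylvester determinant identity det(I_3 - U V^T) = det(I_2 - V^T U) = det([[1, 5], [-9, -4]]) = (1)(-4) - (5)(-9) = 41. (Direct check: I - K =
[[-2, 3, 0],
 [-3, 1, -6],
 [-6, 5, -1]]
has determinant 41.) The finite-dimensional Fredholm alternative says: either (I - K) is invertible, or ker(I - K) ≠ {0} and then range(I - K) = ker((I - K)^*)^⊥, with dim ker(I - K) = dim ker((I - K)^*). Since det(I - K) ≠ 0, 1 is not an eigenvalue of K and ker(I - K) = {0}, so we are in the first case: for every y there is a unique x = (I - K)^(-1) y. (Explicitly, by the Woodbury identity, (I - U V^T)^(-1) = I + U (I_2 - G)^(-1) V^T.)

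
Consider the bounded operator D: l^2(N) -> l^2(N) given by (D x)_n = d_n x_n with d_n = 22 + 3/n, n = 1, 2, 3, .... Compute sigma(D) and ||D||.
sigma(D) = {22 + 3/n : n ≥ 1} ∪ {22}; ||D|| = 25

A bounded diagonal operator on l^2 with diagonal entries d_n has spectrum equal to the closure of {d_n : n ≥ 1}: every d_n is an eigenvalue (with eigenvector e_n), so {d_n} ⊂ sigma(D); the spectrum is closed, so its closure is too; and for lambda not in the closure, (D - lambda I) has bounded inverse (the diagonal entries 1/(d_n - lambda) are bounded). For our sequence d_n = 22 + 3/n, n = 1, 2, 3, ...:
  - {d_n} = {22 + 3/n : n ≥ 1}; the only limit point is 22
  - closure = {22 + 3/n : n ≥ 1} ∪ {22}
For the norm: a diagonal operator has ||D|| = sup_n |d_n|. Here d_n = 22 + 3/n is positive and decreasing, so sup_n |d_n| = d_1 = 22 + 3 = 25. So ||D|| = 25.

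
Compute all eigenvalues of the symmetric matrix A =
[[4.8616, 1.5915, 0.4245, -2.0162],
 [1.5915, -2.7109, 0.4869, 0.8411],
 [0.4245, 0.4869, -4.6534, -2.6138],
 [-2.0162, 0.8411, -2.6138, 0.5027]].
sigma(A) ≈ {-6, -3, 1, 6}

A is real symmetric, so its spectrum consists of real eigenvalues. Expanding the characteristic polynomial of the displayed matrix gives
  det(λ I - A) = p(λ) = λ^4 + (2)λ^3 + (-39)λ^2 + (-72)λ + (107.9974).
Solving p(λ) = 0 yields eigenvalues ≈ -6, -3, 1, 6. (A is shown rounded to 4 decimals, so these recover the underlying integer eigenvalues to within that precision.)
Verification: the trace of A = -2 equals the sum of eigenvalues -2, and det(A) ≈ 107.9974 matches the eigenvalue product 108.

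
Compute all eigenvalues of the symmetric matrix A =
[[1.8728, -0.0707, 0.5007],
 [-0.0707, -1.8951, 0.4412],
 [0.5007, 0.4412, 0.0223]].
sigma(A) ≈ {-2, 0, 2}

A is real symmetric, so its spectrum consists of real eigenvalues. Expanding the characteristic polynomial of the displayed matrix gives
  det(λ I - A) = p(λ) = λ^3 + (0)λ^2 + (-4)λ + (0).
Solving p(λ) = 0 yields eigenvalues ≈ -2, 0, 2. (A is shown rounded to 4 decimals, so these recover the underlying integer eigenvalues to within that precision.)
Verification: the trace of A = 0 equals the sum of eigenvalues 0, and det(A) ≈ 0.0001 matches the eigenvalue product 0.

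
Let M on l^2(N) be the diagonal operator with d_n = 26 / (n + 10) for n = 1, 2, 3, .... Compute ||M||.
||M|| = 26/11 (attained at n = 1)

For M diagonal, ||M|| = sup_n |d_n| = sup_n 26/(n + 10). This is positive and strictly decreasing in n, so the supremum is attained at n = 1: d_1 = 26/(1 + 10) = 26/11. Hence ||M|| = 26/11.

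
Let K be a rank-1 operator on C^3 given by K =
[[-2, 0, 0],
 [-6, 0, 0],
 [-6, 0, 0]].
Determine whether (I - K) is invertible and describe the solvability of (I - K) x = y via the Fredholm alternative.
(I - K) is invertible (det(I - K) = 3 ≠ 0), so for every y in C^3 the equation (I - K) x = y has a unique solution.

K has rank 1, so it is an outer product K = u v^T: every row of K is a multiple of one row vector. Reading off the entries, u = (-1, -3, -3) and v = (2, 0, 0) (row i of K equals u_i·v^T). A rank-one matrix u v^T satisfies K u = u (v·u) and kills the (2)-dimensional subspace v^⊥, so its characteristic polynomial is lambda^2 (lambda - v·u) with v·u = tr K = -2. Hence the eigenvalues of I - K are 1 (multiplicity 2) and 1 - (-2) = 3, so det(I - K) = 3. (Direct check: I - K =
[[3, 0, 0],
 [6, 1, 0],
 [6, 0, 1]]
has determinant 3.) The finite-dimensional Fredholm alternative says: either (I - K) is invertible, or ker(I - K) ≠ {0} and then range(I - K) = ker((I - K)^*)^⊥, with dim ker(I - K) = dim ker((I - K)^*). Since det(I - K) ≠ 0, 1 is not an eigenvalue of K and ker(I - K) = {0}, so we are in the first case: for every y there is a unique x = (I - K)^(-1) y. Explicitly, by the Sherman–Morrison formula, (I - u v^T)^(-1) = I + u v^T/(1 - v·u), i.e. (I - K)^(-1) = I + K/(3).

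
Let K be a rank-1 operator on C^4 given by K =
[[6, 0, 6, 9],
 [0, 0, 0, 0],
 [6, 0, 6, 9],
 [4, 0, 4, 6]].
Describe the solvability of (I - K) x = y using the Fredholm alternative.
(I - K) is invertible (det(I - K) = -17 ≠ 0), so for every y in C^4 the equation (I - K) x = y has a unique solution.

K has rank 1, so it is an outer product K = u v^T: every row of K is a multiple of one row vector. Reading off the entries, u = (-3, 0, -3, -2) and v = (-2, 0, -2, -3) (row i of K equals u_i·v^T). A rank-one matrix u v^T satisfies K u = u (v·u) and kills the (3)-dimensional subspace v^⊥, so its characteristic polynomial is lambda^3 (lambda - v·u) with v·u = tr K = 18. Hence the eigenvalues of I - K are 1 (multiplicity 3) and 1 - (18) = -17, so det(I - K) = -17. (Direct check: I - K =
[[-5, 0, -6, -9],
 [0, 1, 0, 0],
 [-6, 0, -5, -9],
 [-4, 0, -4, -5]]
has determinant -17.) The finite-dimensional Fredholm alternative says: either (I - K) is invertible, or ker(I - K) ≠ {0} and then range(I - K) = ker((I - K)^*)^⊥, with dim ker(I - K) = dim ker((I - K)^*). Since det(I - K) ≠ 0, 1 is not an eigenvalue of K and ker(I - K) = {0}, so we are in the first case: for every y there is a unique x = (I - K)^(-1) y. Explicitly, by the Sherman–Morrison formula, (I - u v^T)^(-1) = I + u v^T/(1 - v·u), i.e. (I - K)^(-1) = I + K/(-17).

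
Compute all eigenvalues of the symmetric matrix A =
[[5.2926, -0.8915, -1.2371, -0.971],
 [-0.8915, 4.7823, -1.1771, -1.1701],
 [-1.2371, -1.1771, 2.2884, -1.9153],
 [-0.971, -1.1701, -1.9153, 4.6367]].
sigma(A) ≈ {0, 5, 6} (6 with multiplicity 2)

A is real symmetric, so its spectrum consists of real eigenvalues. Expanding the characteristic polynomial of the displayed matrix gives
  det(λ I - A) = p(λ) = λ^4 + (-17)λ^3 + (96)λ^2 + (-180)λ + (0).
Solving p(λ) = 0 yields eigenvalues ≈ 0, 5, 6, 6. (A is shown rounded to 4 decimals, so these recover the underlying integer eigenvalues to within that precision.)
Verification: the trace of A = 17 equals the sum of eigenvalues 17, and det(A) ≈ 0.0010 matches the eigenvalue product 0.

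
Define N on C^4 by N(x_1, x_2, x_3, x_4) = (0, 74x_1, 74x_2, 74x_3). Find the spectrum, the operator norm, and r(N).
sigma(N) = {0}; ||N|| = 74; r(N) = 0. (N is nilpotent with N^4 = 0.)

On C^4, N is a strictly lower-triangular matrix with 74 on the subdiagonal and zeros elsewhere, so its characteristic polynomial is lambda^4 and every eigenvalue is 0: sigma(N) = {0}. For the operator norm, N e_i = 74e_{i+1} for i = 1, ..., 3 and N e_4 = 0, so the singular values of N are 74 (with multiplicity 3) and 0; hence ||N|| = 74. The spectral radius r(N) = max|lambda| = 0. Note ||N|| > r(N) — characteristic of non-normal nilpotent operators. Indeed N^4 = 0.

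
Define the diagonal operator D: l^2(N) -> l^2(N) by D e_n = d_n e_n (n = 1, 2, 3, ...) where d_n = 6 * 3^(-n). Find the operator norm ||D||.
||D|| = 2 (attained at n = 1)

For D diagonal, ||D|| = sup_n |d_n|. The sequence d_n = 6 * 3^(-n) is positive and strictly decreasing (ratio 3^(-1) < 1), so the supremum is d_1 = 6/3 = 2. Hence ||D|| = 2.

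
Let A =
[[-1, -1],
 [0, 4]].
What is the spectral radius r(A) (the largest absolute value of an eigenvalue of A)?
r(A) = 4

The eigenvalues of A are the roots of its characteristic polynomial. With M = A (coefficients from the trace and determinant):
  p(λ) = det(λ I - M) = λ^2 - 3λ - 4.
For λ^2 - 3λ - 4 the discriminant is 25. It is a perfect square (5^2), so the roots are rational: λ = (3 ± 5)/2 = 4, -1.
Thus the eigenvalues (to 4 decimals) are 4 (modulus 4); -1 (modulus 1). The spectral radius is the largest modulus: r(A) = 4. (Cross-check: r(A) ≤ ||A||_2 ≈ 4.1306; equality holds whenever A is normal, though it can also hold for some non-normal A.)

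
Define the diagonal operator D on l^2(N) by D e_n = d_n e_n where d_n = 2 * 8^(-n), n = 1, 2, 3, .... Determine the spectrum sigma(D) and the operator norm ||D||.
sigma(D) = {2 * 8^(-n) : n ≥ 1} ∪ {0}; ||D|| = 1/4

A bounded diagonal operator on l^2 with diagonal entries d_n has spectrum equal to the closure of {d_n : n ≥ 1}: every d_n is an eigenvalue (with eigenvector e_n), so {d_n} ⊂ sigma(D); the spectrum is closed, so its closure is too; and for lambda not in the closure, (D - lambda I) has bounded inverse (the diagonal entries 1/(d_n - lambda) are bounded). For our sequence d_n = 2 * 8^(-n), n = 1, 2, 3, ...:
  - {d_n} = {2 * 8^(-n) : n ≥ 1}; the only limit point is 0
  - closure = {2 * 8^(-n) : n ≥ 1} ∪ {0}
For the norm: a diagonal operator has ||D|| = sup_n |d_n|. Here d_n = 2 * 8^(-n) is positive and decreasing, so sup_n |d_n| = d_1 = 2/8 = 1/4. So ||D|| = 1/4.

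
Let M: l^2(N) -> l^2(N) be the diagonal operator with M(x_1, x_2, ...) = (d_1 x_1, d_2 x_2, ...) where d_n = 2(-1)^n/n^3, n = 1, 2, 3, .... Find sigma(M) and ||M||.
sigma(M) = {2(-1)^n/n^3 : n ≥ 1} ∪ {0}; ||M|| = 2

A bounded diagonal operator on l^2 with diagonal entries d_n has spectrum equal to the closure of {d_n : n ≥ 1}: every d_n is an eigenvalue (with eigenvector e_n), so {d_n} ⊂ sigma(M); the spectrum is closed, so its closure is too; and for lambda not in the closure, (M - lambda I) has bounded inverse (the diagonal entries 1/(d_n - lambda) are bounded). For our sequence d_n = 2(-1)^n/n^3, n = 1, 2, 3, ...:
  - {d_n} = {2(-1)^n/n^3 : n ≥ 1}; the only limit point is 0
  - closure = {2(-1)^n/n^3 : n ≥ 1} ∪ {0}
For the norm: a diagonal operator has ||M|| = sup_n |d_n|. Here |d_n| = 2/n^3 is decreasing, so sup_n |d_n| = |d_1| = 2. So ||M|| = 2.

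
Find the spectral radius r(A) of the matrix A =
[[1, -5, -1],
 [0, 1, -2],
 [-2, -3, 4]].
r(A) = (3 + sqrt(41))/2 ≈ 4.7016

The eigenvalues of A are the roots of its characteristic polynomial. With M = A (coefficients from the trace, the sum of principal 2x2 minors, and det A):
  p(λ) = det(λ I - M) = λ^3 - 6λ^2 + λ + 24.
By the rational root theorem any rational root is an integer divisor of 24. Testing λ = 3: p(3) = 27 - 54 + 3 + 24 = 0, so λ = 3 is a root. Dividing out (λ - 3) leaves p(λ) = (λ - 3)(λ^2 - 3λ - 8). For λ^2 - 3λ - 8 the discriminant is 41. It is nonnegative but not a perfect square, so the roots are real and irrational: λ = (3 ± sqrt(41))/2 ≈ 4.7016, -1.7016.
Thus the eigenvalues (to 4 decimals) are 4.7016 (modulus 4.7016); -1.7016 (modulus 1.7016); 3 (modulus 3). The spectral radius is the largest modulus: r(A) = (3 + sqrt(41))/2 ≈ 4.7016. (Cross-check: r(A) ≤ ||A||_2 ≈ 6.3343; equality holds whenever A is normal, though it can also hold for some non-normal A.)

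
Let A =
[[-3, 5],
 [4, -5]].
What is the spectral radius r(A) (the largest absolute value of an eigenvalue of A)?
r(A) = (8 + sqrt(84))/2 ≈ 8.5826

The eigenvalues of A are the roots of its characteristic polynomial. With M = A (coefficients from the trace and determinant):
  p(λ) = det(λ I - M) = λ^2 + 8λ - 5.
For λ^2 + 8λ - 5 the discriminant is 84. It is nonnegative but not a perfect square, so the roots are real and irrational: λ = (-8 ± sqrt(84))/2 ≈ 0.5826, -8.5826.
Thus the eigenvalues (to 4 decimals) are 0.5826 (modulus 0.5826); -8.5826 (modulus 8.5826). The spectral radius is the largest modulus: r(A) = (8 + sqrt(84))/2 ≈ 8.5826. (Cross-check: r(A) ≤ ||A||_2 ≈ 8.6409; equality holds whenever A is normal, though it can also hold for some non-normal A.)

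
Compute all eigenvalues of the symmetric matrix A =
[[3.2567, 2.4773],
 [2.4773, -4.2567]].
sigma(A) ≈ {-5, 4}

A is real symmetric, so its spectrum consists of real eigenvalues. Expanding the characteristic polynomial of the displayed matrix gives
  det(λ I - A) = p(λ) = λ^2 + (1)λ + (-20).
Solving p(λ) = 0 yields eigenvalues ≈ -5, 4. (A is shown rounded to 4 decimals, so these recover the underlying integer eigenvalues to within that precision.)
Verification: the trace of A = -1 equals the sum of eigenvalues -1, and det(A) ≈ -19.9998 matches the eigenvalue product -20.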